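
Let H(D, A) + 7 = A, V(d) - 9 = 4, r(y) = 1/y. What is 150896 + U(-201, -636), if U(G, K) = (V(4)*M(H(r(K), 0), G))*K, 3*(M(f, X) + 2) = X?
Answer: 721388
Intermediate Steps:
V(d) = 13 (V(d) = 9 + 4 = 13)
H(D, A) = -7 + A
M(f, X) = -2 + X/3
U(G, K) = K*(-26 + 13*G/3) (U(G, K) = (13*(-2 + G/3))*K = (-26 + 13*G/3)*K = K*(-26 + 13*G/3))
150896 + U(-201, -636) = 150896 + (13/3)*(-636)*(-6 - 201) = 150896 + (13/3)*(-636)*(-207) = 150896 + 570492 = 721388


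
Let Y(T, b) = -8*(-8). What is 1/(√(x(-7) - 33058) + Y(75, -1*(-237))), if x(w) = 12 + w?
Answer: 64/37149 - I*√33053/37149 ≈ 0.0017228 - 0.0048939*I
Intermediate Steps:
Y(T, b) = 64
1/(√(x(-7) - 33058) + Y(75, -1*(-237))) = 1/(√((12 - 7) - 33058) + 64) = 1/(√(5 - 33058) + 64) = 1/(√(-33053) + 64) = 1/(I*√33053 + 64) = 1/(64 + I*√33053)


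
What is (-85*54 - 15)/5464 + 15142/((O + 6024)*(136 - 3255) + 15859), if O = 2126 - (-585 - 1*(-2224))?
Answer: -46763582819/55437607400 ≈ -0.84354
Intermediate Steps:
O = 487 (O = 2126 - (-585 + 2224) = 2126 - 1*1639 = 2126 - 1639 = 487)
(-85*54 - 15)/5464 + 15142/((O + 6024)*(136 - 3255) + 15859) = (-85*54 - 15)/5464 + 15142/((487 + 6024)*(136 - 3255) + 15859) = (-4590 - 15)*(1/5464) + 15142/(6511*(-3119) + 15859) = -4605*1/5464 + 15142/(-20307809 + 15859) = -4605/5464 + 15142/(-20291950) = -4605/5464 + 15142*(-1/20291950) = -4605/5464 - 7571/10145975 = -46763582819/55437607400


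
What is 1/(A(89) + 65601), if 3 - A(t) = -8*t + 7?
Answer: 1/66309 ≈ 1.5081e-5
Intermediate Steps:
A(t) = -4 + 8*t (A(t) = 3 - (-8*t + 7) = 3 - (7 - 8*t) = 3 + (-7 + 8*t) = -4 + 8*t)
1/(A(89) + 65601) = 1/((-4 + 8*89) + 65601) = 1/((-4 + 712) + 65601) = 1/(708 + 65601) = 1/66309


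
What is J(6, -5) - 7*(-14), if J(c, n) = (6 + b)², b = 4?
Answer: 198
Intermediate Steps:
J(c, n) = 100 (J(c, n) = (6 + 4)² = 10² = 100)
J(6, -5) - 7*(-14) = 100 - 7*(-14) = 100 + 98 = 198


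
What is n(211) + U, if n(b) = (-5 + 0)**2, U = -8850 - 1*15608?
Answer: -24433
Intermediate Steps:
U = -24458 (U = -8850 - 15608 = -24458)
n(b) = 25 (n(b) = (-5)**2 = 25)
n(211) + U = 25 - 24458 = -24433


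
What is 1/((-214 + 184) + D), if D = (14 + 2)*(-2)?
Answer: -1/62 ≈ -0.016129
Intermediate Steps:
D = -32 (D = 16*(-2) = -32)
1/((-214 + 184) + D) = 1/((-214 + 184) - 32) = 1/(-30 - 32) = 1/(-62) = -1/62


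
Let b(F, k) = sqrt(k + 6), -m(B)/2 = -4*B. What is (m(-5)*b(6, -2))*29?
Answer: -2320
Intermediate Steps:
m(B) = 8*B (m(B) = -(-8)*B = 8*B)
b(F, k) = sqrt(6 + k)
(m(-5)*b(6, -2))*29 = ((8*(-5))*sqrt(6 - 2))*29 = -40*sqrt(4)*29 = -40*2*29 = -80*29 = -2320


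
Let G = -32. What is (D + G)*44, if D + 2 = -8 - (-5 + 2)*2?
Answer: -1584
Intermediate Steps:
D = -4 (D = -2 + (-8 - (-5 + 2)*2) = -2 + (-8 - (-3)*2) = -2 + (-8 - 1*(-6)) = -2 + (-8 + 6) = -2 - 2 = -4)
(D + G)*44 = (-4 - 32)*44 = -36*44 = -1584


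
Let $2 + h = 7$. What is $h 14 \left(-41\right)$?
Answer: $-2870$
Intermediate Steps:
$h = 5$ ($h = -2 + 7 = 5$)
$h 14 \left(-41\right) = 5 \cdot 14 \left(-41\right) = 70 \left(-41\right) = -2870$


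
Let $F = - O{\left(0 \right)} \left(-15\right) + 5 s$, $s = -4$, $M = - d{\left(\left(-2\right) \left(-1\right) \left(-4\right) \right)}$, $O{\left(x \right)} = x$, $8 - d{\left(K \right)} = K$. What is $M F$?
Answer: $320$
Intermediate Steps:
$d{\left(K \right)} = 8 - K$
$M = -16$ ($M = - (8 - \left(-2\right) \left(-1\right) \left(-4\right)) = - (8 - 2 \left(-4\right)) = - (8 - -8) = - (8 + 8) = \left(-1\right) 16 = -16$)
$F = -20$ ($F = \left(-1\right) 0 \left(-15\right) + 5 \left(-4\right) = 0 \left(-15\right) - 20 = 0 - 20 = -20$)
$M F = \left(-16\right) \left(-20\right) = 320$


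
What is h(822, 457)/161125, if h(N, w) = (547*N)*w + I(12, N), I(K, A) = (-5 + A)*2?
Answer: 205484372/161125 ≈ 1275.3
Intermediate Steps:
I(K, A) = -10 + 2*A
h(N, w) = -10 + 2*N + 547*N*w (h(N, w) = (547*N)*w + (-10 + 2*N) = 547*N*w + (-10 + 2*N) = -10 + 2*N + 547*N*w)
h(822, 457)/161125 = (-10 + 2*822 + 547*822*457)/161125 = (-10 + 1644 + 205482738)*(1/161125) = 205484372*(1/161125) = 205484372/161125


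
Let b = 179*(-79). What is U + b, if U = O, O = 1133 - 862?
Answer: -13870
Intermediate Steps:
O = 271
b = -14141
U = 271
U + b = 271 - 14141 = -13870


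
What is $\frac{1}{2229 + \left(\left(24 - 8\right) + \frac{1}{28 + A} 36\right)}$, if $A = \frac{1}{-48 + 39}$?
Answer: $\frac{251}{563819} \approx 0.00044518$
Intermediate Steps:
$A = - \frac{1}{9}$ ($A = \frac{1}{-9} = - \frac{1}{9} \approx -0.11111$)
$\frac{1}{2229 + \left(\left(24 - 8\right) + \frac{1}{28 + A} 36\right)} = \frac{1}{2229 + \left(\left(24 - 8\right) + \frac{1}{28 - \frac{1}{9}} \cdot 36\right)} = \frac{1}{2229 + \left(16 + \frac{1}{\frac{251}{9}} \cdot 36\right)} = \frac{1}{2229 + \left(16 + \frac{9}{251} \cdot 36\right)} = \frac{1}{2229 + \left(16 + \frac{324}{251}\right)} = \frac{1}{2229 + \frac{4340}{251}} = \frac{1}{\frac{563819}{251}} = \frac{251}{563819}$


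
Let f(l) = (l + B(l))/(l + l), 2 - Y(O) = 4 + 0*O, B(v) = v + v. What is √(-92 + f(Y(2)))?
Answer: I*√362/2 ≈ 9.5132*I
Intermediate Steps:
B(v) = 2*v
Y(O) = -2 (Y(O) = 2 - (4 + 0*O) = 2 - (4 + 0) = 2 - 1*4 = 2 - 4 = -2)
f(l) = 3/2 (f(l) = (l + 2*l)/(l + l) = (3*l)/((2*l)) = (3*l)*(1/(2*l)) = 3/2)
√(-92 + f(Y(2))) = √(-92 + 3/2) = √(-181/2) = I*√362/2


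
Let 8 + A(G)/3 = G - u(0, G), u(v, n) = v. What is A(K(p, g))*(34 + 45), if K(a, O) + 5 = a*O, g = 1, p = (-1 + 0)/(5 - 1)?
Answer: -12561/4 ≈ -3140.3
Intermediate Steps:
p = -1/4 ≈ -0.25000
K(a, O) = -5 + O*a (K(a, O) = -5 + a*O = -5 + O*a)
A(G) = -24 + 3*G (A(G) = -24 + 3*(G - 1*0) = -24 + 3*(G + 0) = -24 + 3*G)
A(K(p, g))*(34 + 45) = (-24 + 3*(-5 + 1*(-1/4)))*(34 + 45) = (-24 + 3*(-5 - 1/4))*79 = (-24 + 3*(-21/4))*79 = (-24 - 63/4)*79 = -159/4*79 = -12561/4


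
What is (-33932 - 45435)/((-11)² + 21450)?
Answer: -79367/21571 ≈ -3.6793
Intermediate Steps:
(-33932 - 45435)/((-11)² + 21450) = -79367/(121 + 21450) = -79367/21571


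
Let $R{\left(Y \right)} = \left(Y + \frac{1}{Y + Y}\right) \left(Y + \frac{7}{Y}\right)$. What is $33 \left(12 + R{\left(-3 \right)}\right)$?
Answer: $\frac{2860}{3} \approx 953.33$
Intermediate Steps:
$R{\left(Y \right)} = \left(Y + \frac{1}{2 Y}\right) \left(Y + \frac{7}{Y}\right)$
$33 \left(12 + R{\left(-3 \right)}\right) = 33 \left(12 + \left(\frac{15}{2} + \left(-3\right)^{2} + \frac{7}{2 \cdot 9}\right)\right) = 33 \left(12 + \left(\frac{15}{2} + 9 + \frac{7}{2} \cdot \frac{1}{9}\right)\right) = 33 \left(12 + \left(\frac{15}{2} + 9 + \frac{7}{18}\right)\right) = 33 \left(12 + \frac{152}{9}\right) = 33 \cdot \frac{260}{9} = \frac{2860}{3}$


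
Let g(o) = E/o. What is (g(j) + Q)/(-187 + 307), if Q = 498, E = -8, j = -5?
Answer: 1249/300 ≈ 4.1633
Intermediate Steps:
g(o) = -8/o
(g(j) + Q)/(-187 + 307) = (-8/(-5) + 498)/(-187 + 307) = (-8*(-⅕) + 498)/120 = (8/5 + 498)*(1/120) = (2498/5)*(1/120) = 1249/300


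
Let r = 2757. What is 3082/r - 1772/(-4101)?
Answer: 5841562/3768819 ≈ 1.5500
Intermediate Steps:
3082/r - 1772/(-4101) = 3082/2757 - 1772/(-4101) = 3082*(1/2757) - 1772*(-1/4101) = 3082/2757 + 1772/4101 = 5841562/3768819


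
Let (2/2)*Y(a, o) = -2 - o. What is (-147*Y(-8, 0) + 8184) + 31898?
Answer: 40376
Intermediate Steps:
Y(a, o) = -2 - o
(-147*Y(-8, 0) + 8184) + 31898 = (-147*(-2 - 1*0) + 8184) + 31898 = (-147*(-2 + 0) + 8184) + 31898 = (-147*(-2) + 8184) + 31898 = (294 + 8184) + 31898 = 8478 + 31898 = 40376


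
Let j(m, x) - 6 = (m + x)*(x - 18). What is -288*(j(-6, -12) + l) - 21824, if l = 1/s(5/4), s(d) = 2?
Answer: -179216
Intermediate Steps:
j(m, x) = 6 + (-18 + x)*(m + x) (j(m, x) = 6 + (m + x)*(x - 18) = 6 + (m + x)*(-18 + x) = 6 + (-18 + x)*(m + x))
l = 1/2 ≈ 0.50000
-288*(j(-6, -12) + l) - 21824 = -288*((6 + (-12)**2 - 18*(-6) - 18*(-12) - 6*(-12)) + 1/2) - 21824 = -288*((6 + 144 + 108 + 216 + 72) + 1/2) - 21824 = -288*(546 + 1/2) - 21824 = -288*1093/2 - 21824 = -157392 - 21824 = -179216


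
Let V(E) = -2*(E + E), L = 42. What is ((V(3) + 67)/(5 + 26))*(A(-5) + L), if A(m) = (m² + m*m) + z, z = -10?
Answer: 4510/31 ≈ 145.48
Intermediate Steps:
A(m) = -10 + 2*m² (A(m) = (m² + m*m) - 10 = (m² + m²) - 10 = 2*m² - 10 = -10 + 2*m²)
V(E) = -4*E
((V(3) + 67)/(5 + 26))*(A(-5) + L) = ((-4*3 + 67)/(5 + 26))*((-10 + 2*(-5)²) + 42) = ((-12 + 67)/31)*((-10 + 2*25) + 42) = (55*(1/31))*((-10 + 50) + 42) = 55*(40 + 42)/31 = (55/31)*82 = 4510/31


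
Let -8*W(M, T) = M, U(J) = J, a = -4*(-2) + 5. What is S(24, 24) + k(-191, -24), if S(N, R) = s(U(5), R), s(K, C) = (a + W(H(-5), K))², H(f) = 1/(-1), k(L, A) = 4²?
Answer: 12049/64 ≈ 188.27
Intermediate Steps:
k(L, A) = 16
H(f) = -1
a = 13 (a = 8 + 5 = 13)
W(M, T) = -M/8
s(K, C) = 11025/64 (s(K, C) = (13 - ⅛*(-1))² = (13 + ⅛)² = (105/8)² = 11025/64)
S(N, R) = 11025/64
S(24, 24) + k(-191, -24) = 11025/64 + 16 = 12049/64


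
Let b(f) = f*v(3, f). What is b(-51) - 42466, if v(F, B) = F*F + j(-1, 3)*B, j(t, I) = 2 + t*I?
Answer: -45526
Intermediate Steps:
j(t, I) = 2 + I*t
v(F, B) = F² - B (v(F, B) = F*F + (2 + 3*(-1))*B = F² + (2 - 3)*B = F² - B)
b(f) = f*(9 - f) (b(f) = f*(3² - f) = f*(9 - f))
b(-51) - 42466 = -51*(9 - 1*(-51)) - 42466 = -51*(9 + 51) - 42466 = -51*60 - 42466 = -3060 - 42466 = -45526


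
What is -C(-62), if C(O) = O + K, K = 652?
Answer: -590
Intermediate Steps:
C(O) = 652 + O (C(O) = O + 652 = 652 + O)
-C(-62) = -(652 - 62) = -1*590 = -590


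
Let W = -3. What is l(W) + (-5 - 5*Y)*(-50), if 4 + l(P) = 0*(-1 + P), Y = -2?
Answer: -254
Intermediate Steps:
l(P) = -4 (l(P) = -4 + 0*(-1 + P) = -4 + 0 = -4)
l(W) + (-5 - 5*Y)*(-50) = -4 + (-5 - 5*(-2))*(-50) = -4 + (-5 + 10)*(-50) = -4 + 5*(-50) = -4 - 250 = -254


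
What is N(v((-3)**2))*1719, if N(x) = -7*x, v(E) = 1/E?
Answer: -1337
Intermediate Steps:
N(v((-3)**2))*1719 = -7/((-3)**2)*1719 = -7/9*1719 = -1337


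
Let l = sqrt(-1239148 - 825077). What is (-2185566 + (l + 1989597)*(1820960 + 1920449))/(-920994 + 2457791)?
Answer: 7443893936607/1536797 + 18707045*I*sqrt(82569)/1536797 ≈ 4.8438e+6 + 3497.8*I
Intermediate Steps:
l = 5*I*sqrt(82569) (l = sqrt(-2064225) = 5*I*sqrt(82569) ≈ 1436.7*I)
(-2185566 + (l + 1989597)*(1820960 + 1920449))/(-920994 + 2457791) = (-2185566 + (5*I*sqrt(82569) + 1989597)*(1820960 + 1920449))/(-920994 + 2457791) = (-2185566 + (1989597 + 5*I*sqrt(82569))*3741409)/1536797 = (-2185566 + (7443896122173 + 18707045*I*sqrt(82569)))*(1/1536797) = (7443893936607 + 18707045*I*sqrt(82569))*(1/1536797) = 7443893936607/1536797 + 18707045*I*sqrt(82569)/1536797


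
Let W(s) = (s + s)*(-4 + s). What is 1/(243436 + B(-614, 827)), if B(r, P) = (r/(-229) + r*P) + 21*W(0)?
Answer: -229/60533704 ≈ -3.7830e-6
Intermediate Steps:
W(s) = 2*s*(-4 + s) (W(s) = (2*s)*(-4 + s) = 2*s*(-4 + s))
B(r, P) = -r/229 + P*r (B(r, P) = (r/(-229) + r*P) + 21*(2*0*(-4 + 0)) = (-r/229 + P*r) + 21*(2*0*(-4)) = (-r/229 + P*r) + 21*0 = (-r/229 + P*r) + 0 = -r/229 + P*r)
1/(243436 + B(-614, 827)) = 1/(243436 - 614*(-1/229 + 827)) = 1/(243436 - 614*189382/229) = 1/(243436 - 116280548/229) = 1/(-60533704/229) = -229/60533704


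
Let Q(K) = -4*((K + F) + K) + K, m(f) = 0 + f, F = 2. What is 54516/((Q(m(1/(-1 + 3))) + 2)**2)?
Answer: 218064/361 ≈ 604.06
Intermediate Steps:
m(f) = f
Q(K) = -8 - 7*K (Q(K) = -4*((K + 2) + K) + K = -4*((2 + K) + K) + K = -4*(2 + 2*K) + K = (-8 - 8*K) + K = -8 - 7*K)
54516/((Q(m(1/(-1 + 3))) + 2)**2) = 54516/(((-8 - 7/(-1 + 3)) + 2)**2) = 54516/(((-8 - 7/2) + 2)**2) = 54516/((-23/2 + 2)**2) = 54516/((-19/2)**2) = 54516/(361/4) = 54516*(4/361) = 218064/361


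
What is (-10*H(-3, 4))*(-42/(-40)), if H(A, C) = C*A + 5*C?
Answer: -84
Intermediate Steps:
H(A, C) = 5*C + A*C (H(A, C) = A*C + 5*C = 5*C + A*C)
(-10*H(-3, 4))*(-42/(-40)) = (-40*(5 - 3))*(-42/(-40)) = (-40*2)*(-42*(-1/40)) = -10*8*(21/20) = -80*21/20 = -84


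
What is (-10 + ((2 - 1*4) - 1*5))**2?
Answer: 289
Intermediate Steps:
(-10 + ((2 - 1*4) - 1*5))**2 = (-10 + ((2 - 4) - 5))**2 = (-10 + (-2 - 5))**2 = (-10 - 7)**2 = (-17)**2 = 289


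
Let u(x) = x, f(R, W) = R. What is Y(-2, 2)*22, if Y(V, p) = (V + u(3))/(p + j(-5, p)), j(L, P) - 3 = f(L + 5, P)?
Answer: 22/5 ≈ 4.4000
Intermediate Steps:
j(L, P) = 8 + L (j(L, P) = 3 + (L + 5) = 3 + (5 + L) = 8 + L)
Y(V, p) = (3 + V)/(3 + p) (Y(V, p) = (V + 3)/(p + (8 - 5)) = (3 + V)/(p + 3) = (3 + V)/(3 + p))
Y(-2, 2)*22 = ((3 - 2)/(3 + 2))*22 = (1/5)*22 = ((⅕)*1)*22 = (⅕)*22 = 22/5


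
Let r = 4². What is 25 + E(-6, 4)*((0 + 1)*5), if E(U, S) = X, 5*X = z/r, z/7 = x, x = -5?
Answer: 365/16 ≈ 22.813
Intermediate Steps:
r = 16
z = -35 (z = 7*(-5) = -35)
X = -7/16 (X = (-35/16)/5 = (-35*1/16)/5 = (⅕)*(-35/16) = -7/16 ≈ -0.43750)
E(U, S) = -7/16
25 + E(-6, 4)*((0 + 1)*5) = 25 - 7*(0 + 1)*5/16 = 25 - 7*5/16 = 25 - 7/16*5 = 25 - 35/16 = 365/16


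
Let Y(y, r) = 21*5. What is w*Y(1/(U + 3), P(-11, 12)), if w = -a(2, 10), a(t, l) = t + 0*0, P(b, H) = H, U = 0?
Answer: -210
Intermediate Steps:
a(t, l) = t (a(t, l) = t + 0 = t)
w = -2 (w = -1*2 = -2)
Y(y, r) = 105
w*Y(1/(U + 3), P(-11, 12)) = -2*105 = -210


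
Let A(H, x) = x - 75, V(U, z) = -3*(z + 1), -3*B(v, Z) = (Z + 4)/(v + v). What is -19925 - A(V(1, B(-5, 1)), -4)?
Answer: -19846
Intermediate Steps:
B(v, Z) = -(4 + Z)/(6*v) (B(v, Z) = -(Z + 4)/(3*(v + v)) = -(4 + Z)/(3*(2*v)) = -(4 + Z)*1/(2*v)/3 = -(4 + Z)/(6*v))
V(U, z) = -3 - 3*z (V(U, z) = -3*(1 + z) = -3 - 3*z)
A(H, x) = -75 + x
-19925 - A(V(1, B(-5, 1)), -4) = -19925 - (-75 - 4) = -19925 - 1*(-79) = -19925 + 79 = -19846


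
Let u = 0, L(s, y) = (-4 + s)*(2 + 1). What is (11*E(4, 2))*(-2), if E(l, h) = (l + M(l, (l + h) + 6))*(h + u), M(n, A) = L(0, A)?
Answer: 352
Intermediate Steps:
L(s, y) = -12 + 3*s (L(s, y) = (-4 + s)*3 = -12 + 3*s)
M(n, A) = -12 (M(n, A) = -12 + 3*0 = -12 + 0 = -12)
E(l, h) = h*(-12 + l) (E(l, h) = (l - 12)*(h + 0) = (-12 + l)*h = h*(-12 + l))
(11*E(4, 2))*(-2) = (11*(2*(-12 + 4)))*(-2) = (11*(2*(-8)))*(-2) = (11*(-16))*(-2) = -176*(-2) = 352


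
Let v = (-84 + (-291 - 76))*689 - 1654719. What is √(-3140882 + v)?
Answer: 2*I*√1276585 ≈ 2259.7*I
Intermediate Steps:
v = -1965458 (v = (-84 - 367)*689 - 1654719 = -451*689 - 1654719 = -310739 - 1654719 = -1965458)
√(-3140882 + v) = √(-3140882 - 1965458) = √(-5106340) = 2*I*√1276585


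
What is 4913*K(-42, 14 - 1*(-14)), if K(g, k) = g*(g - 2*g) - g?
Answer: -8460186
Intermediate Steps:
K(g, k) = -g - g² (K(g, k) = g*(-g) - g = -g² - g = -g - g²)
4913*K(-42, 14 - 1*(-14)) = 4913*(-1*(-42)*(1 - 42)) = 4913*(-1*(-42)*(-41)) = 4913*(-1722) = -8460186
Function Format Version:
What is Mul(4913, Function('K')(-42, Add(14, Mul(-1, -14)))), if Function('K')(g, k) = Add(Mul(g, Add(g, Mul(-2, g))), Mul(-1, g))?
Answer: -8460186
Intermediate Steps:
Function('K')(g, k) = Add(Mul(-1, g), Mul(-1, Pow(g, 2))) (Function('K')(g, k) = Add(Mul(g, Mul(-1, g)), Mul(-1, g)) = Add(Mul(-1, Pow(g, 2)), Mul(-1, g)) = Add(Mul(-1, g), Mul(-1, Pow(g, 2))))
Mul(4913, Function('K')(-42, Add(14, Mul(-1, -14)))) = Mul(4913, Mul(-1, -42, Add(1, -42))) = Mul(4913, Mul(-1, -42, -41)) = Mul(4913, -1722) = -8460186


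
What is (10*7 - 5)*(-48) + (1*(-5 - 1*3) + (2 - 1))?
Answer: -3127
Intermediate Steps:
(10*7 - 5)*(-48) + (1*(-5 - 1*3) + (2 - 1)) = (70 - 5)*(-48) + (1*(-5 - 3) + 1) = 65*(-48) + (1*(-8) + 1) = -3120 + (-8 + 1) = -3120 - 7 = -3127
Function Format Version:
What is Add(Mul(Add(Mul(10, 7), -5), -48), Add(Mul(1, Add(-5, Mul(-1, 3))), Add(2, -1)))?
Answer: -3127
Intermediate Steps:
Add(Mul(Add(Mul(10, 7), -5), -48), Add(Mul(1, Add(-5, Mul(-1, 3))), Add(2, -1))) = Add(Mul(Add(70, -5), -48), Add(Mul(1, Add(-5, -3)), 1)) = Add(Mul(65, -48), Add(Mul(1, -8), 1)) = Add(-3120, Add(-8, 1)) = Add(-3120, -7) = -3127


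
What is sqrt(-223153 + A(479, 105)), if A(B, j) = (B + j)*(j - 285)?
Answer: 11*I*sqrt(2713) ≈ 572.95*I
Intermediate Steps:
A(B, j) = (-285 + j)*(B + j) (A(B, j) = (B + j)*(-285 + j) = (-285 + j)*(B + j))
sqrt(-223153 + A(479, 105)) = sqrt(-223153 + (105**2 - 285*479 - 285*105 + 479*105)) = sqrt(-223153 + (11025 - 136515 - 29925 + 50295)) = sqrt(-223153 - 105120) = sqrt(-328273) = 11*I*sqrt(2713)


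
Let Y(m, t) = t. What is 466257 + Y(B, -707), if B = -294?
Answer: 465550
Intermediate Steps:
466257 + Y(B, -707) = 466257 - 707 = 465550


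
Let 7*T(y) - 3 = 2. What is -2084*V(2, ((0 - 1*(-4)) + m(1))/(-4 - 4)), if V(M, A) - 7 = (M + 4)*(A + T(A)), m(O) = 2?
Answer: -98990/7 ≈ -14141.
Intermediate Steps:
T(y) = 5/7 (T(y) = 3/7 + (⅐)*2 = 3/7 + 2/7 = 5/7)
V(M, A) = 7 + (4 + M)*(5/7 + A) (V(M, A) = 7 + (M + 4)*(A + 5/7) = 7 + (4 + M)*(5/7 + A))
-2084*V(2, ((0 - 1*(-4)) + m(1))/(-4 - 4)) = -2084*(69/7 + 4*(((0 - 1*(-4)) + 2)/(-4 - 4)) + (5/7)*2 + (((0 - 1*(-4)) + 2)/(-4 - 4))*2) = -2084*(69/7 + 4*(((0 + 4) + 2)/(-8)) + 10/7 + (((0 + 4) + 2)/(-8))*2) = -2084*(69/7 + 4*((4 + 2)*(-⅛)) + 10/7 + ((4 + 2)*(-⅛))*2) = -2084*(69/7 + 4*(6*(-⅛)) + 10/7 + (6*(-⅛))*2) = -2084*(69/7 + 4*(-¾) + 10/7 - ¾*2) = -2084*(69/7 - 3 + 10/7 - 3/2) = -2084*95/14 = -98990/7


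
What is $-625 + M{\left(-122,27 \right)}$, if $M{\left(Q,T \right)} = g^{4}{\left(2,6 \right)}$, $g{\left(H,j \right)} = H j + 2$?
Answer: $37791$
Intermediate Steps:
$g{\left(H,j \right)} = 2 + H j$
$M{\left(Q,T \right)} = 38416$ ($M{\left(Q,T \right)} = \left(2 + 2 \cdot 6\right)^{4} = \left(2 + 12\right)^{4} = 14^{4} = 38416$)
$-625 + M{\left(-122,27 \right)} = -625 + 38416 = 37791$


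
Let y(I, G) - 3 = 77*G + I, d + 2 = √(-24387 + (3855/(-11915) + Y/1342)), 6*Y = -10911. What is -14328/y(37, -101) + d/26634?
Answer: 63599413/34344543 + I*√249425807567762507/85175159124 ≈ 1.8518 + 0.0058635*I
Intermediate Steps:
Y = -3637/2 (Y = (⅙)*(-10911) = -3637/2 ≈ -1818.5)
d = -2 + I*√249425807567762507/3197986 (d = -2 + √(-24387 + (3855/(-11915) - 3637/2/1342)) = -2 + √(-24387 + (3855*(-1/11915) - 3637/2*1/1342)) = -2 + √(-24387 + (-771/2383 - 3637/2684)) = -2 + √(-24387 - 10736335/6395972) = -2 + √(-155989305499/6395972) = -2 + I*√249425807567762507/3197986 ≈ -2.0 + 156.17*I)
y(I, G) = 3 + I + 77*G (y(I, G) = 3 + (77*G + I) = 3 + (I + 77*G) = 3 + I + 77*G)
-14328/y(37, -101) + d/26634 = -14328/(3 + 37 + 77*(-101)) + (-2 + I*√249425807567762507/3197986)/26634 = -14328/(3 + 37 - 7777) + (-2 + I*√249425807567762507/3197986)*(1/26634) = -14328/(-7737) + (-1/13317 + I*√249425807567762507/85175159124) = -14328*(-1/7737) + (-1/13317 + I*√249425807567762507/85175159124) = 4776/2579 + (-1/13317 + I*√249425807567762507/85175159124) = 63599413/34344543 + I*√249425807567762507/85175159124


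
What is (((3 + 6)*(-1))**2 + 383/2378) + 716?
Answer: 1895649/2378 ≈ 797.16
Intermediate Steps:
(((3 + 6)*(-1))**2 + 383/2378) + 716 = ((9*(-1))**2 + 383*(1/2378)) + 716 = ((-9)**2 + 383/2378) + 716 = (81 + 383/2378) + 716 = 193001/2378 + 716 = 1895649/2378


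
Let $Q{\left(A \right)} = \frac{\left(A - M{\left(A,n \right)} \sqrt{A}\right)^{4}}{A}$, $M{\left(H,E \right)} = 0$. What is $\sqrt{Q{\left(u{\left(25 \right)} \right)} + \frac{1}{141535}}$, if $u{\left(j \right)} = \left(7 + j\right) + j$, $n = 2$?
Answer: $\frac{2 \sqrt{927453776979490}}{141535} \approx 430.34$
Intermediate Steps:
$u{\left(j \right)} = 7 + 2 j$
$Q{\left(A \right)} = A^{3}$ ($Q{\left(A \right)} = \frac{\left(A - 0 \sqrt{A}\right)^{4}}{A} = \frac{\left(A - 0\right)^{4}}{A} = \frac{\left(A + 0\right)^{4}}{A} = \frac{A^{4}}{A} = A^{3}$)
$\sqrt{Q{\left(u{\left(25 \right)} \right)} + \frac{1}{141535}} = \sqrt{\left(7 + 2 \cdot 25\right)^{3} + \frac{1}{141535}} = \sqrt{\left(7 + 50\right)^{3} + \frac{1}{141535}} = \sqrt{57^{3} + \frac{1}{141535}} = \sqrt{185193 + \frac{1}{141535}} = \sqrt{\frac{26211291256}{141535}} = \frac{2 \sqrt{927453776979490}}{141535}$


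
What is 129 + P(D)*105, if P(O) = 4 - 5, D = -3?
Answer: 24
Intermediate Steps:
P(O) = -1
129 + P(D)*105 = 129 - 1*105 = 129 - 105 = 24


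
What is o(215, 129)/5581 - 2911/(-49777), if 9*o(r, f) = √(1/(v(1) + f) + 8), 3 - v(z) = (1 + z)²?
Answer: 2911/49777 + 5*√82/803664 ≈ 0.058537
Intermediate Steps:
v(z) = 3 - (1 + z)²
o(r, f) = √(8 + 1/(-1 + f))/9 (o(r, f) = √(1/((3 - (1 + 1)²) + f) + 8)/9 = √(1/((3 - 1*2²) + f) + 8)/9 = √(1/((3 - 1*4) + f) + 8)/9 = √(1/((3 - 4) + f) + 8)/9 = √(1/(-1 + f) + 8)/9 = √(8 + 1/(-1 + f))/9)
o(215, 129)/5581 - 2911/(-49777) = (√((-7 + 8*129)/(-1 + 129))/9)/5581 - 2911/(-49777) = (√((-7 + 1032)/128)/9)*(1/5581) - 2911*(-1/49777) = (√((1/128)*1025)/9)*(1/5581) + 2911/49777 = (√(1025/128)/9)*(1/5581) + 2911/49777 = ((5*√82/16)/9)*(1/5581) + 2911/49777 = (5*√82/144)*(1/5581) + 2911/49777 = 5*√82/803664 + 2911/49777 = 2911/49777 + 5*√82/803664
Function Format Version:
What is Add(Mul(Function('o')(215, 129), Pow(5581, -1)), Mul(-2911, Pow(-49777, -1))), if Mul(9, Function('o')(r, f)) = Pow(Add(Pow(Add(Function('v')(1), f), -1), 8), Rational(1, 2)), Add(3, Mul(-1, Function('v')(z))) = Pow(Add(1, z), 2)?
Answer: Add(Rational(2911, 49777), Mul(Rational(5, 803664), Pow(82, Rational(1, 2)))) ≈ 0.058537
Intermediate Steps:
Function('v')(z) = Add(3, Mul(-1, Pow(Add(1, z), 2)))
Function('o')(r, f) = Mul(Rational(1, 9), Pow(Add(8, Pow(Add(-1, f), -1)), Rational(1, 2))) (Function('o')(r, f) = Mul(Rational(1, 9), Pow(Add(Pow(Add(Add(3, Mul(-1, Pow(Add(1, 1), 2))), f), -1), 8), Rational(1, 2))) = Mul(Rational(1, 9), Pow(Add(Pow(Add(Add(3, Mul(-1, Pow(2, 2))), f), -1), 8), Rational(1, 2))) = Mul(Rational(1, 9), Pow(Add(Pow(Add(Add(3, Mul(-1, 4)), f), -1), 8), Rational(1, 2))) = Mul(Rational(1, 9), Pow(Add(Pow(Add(Add(3, -4), f), -1), 8), Rational(1, 2))) = Mul(Rational(1, 9), Pow(Add(Pow(Add(-1, f), -1), 8), Rational(1, 2))) = Mul(Rational(1, 9), Pow(Add(8, Pow(Add(-1, f), -1)), Rational(1, 2))))
Add(Mul(Function('o')(215, 129), Pow(5581, -1)), Mul(-2911, Pow(-49777, -1))) = Add(Mul(Mul(Rational(1, 9), Pow(Mul(Pow(Add(-1, 129), -1), Add(-7, Mul(8, 129))), Rational(1, 2))), Pow(5581, -1)), Mul(-2911, Pow(-49777, -1))) = Add(Mul(Mul(Rational(1, 9), Pow(Mul(Pow(128, -1), Add(-7, 1032)), Rational(1, 2))), Rational(1, 5581)), Mul(-2911, Rational(-1, 49777))) = Add(Mul(Mul(Rational(1, 9), Pow(Mul(Rational(1, 128), 1025), Rational(1, 2))), Rational(1, 5581)), Rational(2911, 49777)) = Add(Mul(Mul(Rational(1, 9), Pow(Rational(1025, 128), Rational(1, 2))), Rational(1, 5581)), Rational(2911, 49777)) = Add(Mul(Mul(Rational(1, 9), Mul(Rational(5, 16), Pow(82, Rational(1, 2)))), Rational(1, 5581)), Rational(2911, 49777)) = Add(Mul(Mul(Rational(5, 144), Pow(82, Rational(1, 2))), Rational(1, 5581)), Rational(2911, 49777)) = Add(Mul(Rational(5, 803664), Pow(82, Rational(1, 2))), Rational(2911, 49777)) = Add(Rational(2911, 49777), Mul(Rational(5, 803664), Pow(82, Rational(1, 2))))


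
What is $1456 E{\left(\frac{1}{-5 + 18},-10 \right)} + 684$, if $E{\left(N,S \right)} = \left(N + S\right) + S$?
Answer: $-28324$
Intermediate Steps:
$E{\left(N,S \right)} = N + 2 S$
$1456 E{\left(\frac{1}{-5 + 18},-10 \right)} + 684 = 1456 \left(\frac{1}{-5 + 18} + 2 \left(-10\right)\right) + 684 = 1456 \left(\frac{1}{13} - 20\right) + 684 = 1456 \left(- \frac{259}{13}\right) + 684 = -29008 + 684 = -28324$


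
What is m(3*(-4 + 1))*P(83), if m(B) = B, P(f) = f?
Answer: -747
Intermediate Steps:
m(3*(-4 + 1))*P(83) = (3*(-4 + 1))*83 = (3*(-3))*83 = -9*83 = -747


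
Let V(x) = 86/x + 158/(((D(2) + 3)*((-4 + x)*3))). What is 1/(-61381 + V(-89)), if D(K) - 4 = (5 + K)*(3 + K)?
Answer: -521451/32007694736 ≈ -1.6291e-5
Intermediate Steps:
D(K) = 4 + (3 + K)*(5 + K) (D(K) = 4 + (5 + K)*(3 + K) = 4 + (3 + K)*(5 + K))
V(x) = 86/x + 158/(-504 + 126*x) (V(x) = 86/x + 158/((((19 + 2**2 + 8*2) + 3)*((-4 + x)*3))) = 86/x + 158/((((19 + 4 + 16) + 3)*(-12 + 3*x))) = 86/x + 158/(((39 + 3)*(-12 + 3*x))) = 86/x + 158/((42*(-12 + 3*x))) = 86/x + 158/(-504 + 126*x))
1/(-61381 + V(-89)) = 1/(-61381 + (1/63)*(-21672 + 5497*(-89))/(-89*(-4 - 89))) = 1/(-61381 + (1/63)*(-1/89)*(-21672 - 489233)/(-93)) = 1/(-61381 + (1/63)*(-1/89)*(-1/93)*(-510905)) = 1/(-61381 - 510905/521451) = 1/(-32007694736/521451) = -521451/32007694736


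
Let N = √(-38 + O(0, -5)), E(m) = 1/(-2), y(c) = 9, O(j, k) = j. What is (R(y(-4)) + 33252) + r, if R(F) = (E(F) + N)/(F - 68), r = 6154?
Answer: 4649909/118 - I*√38/59 ≈ 39406.0 - 0.10448*I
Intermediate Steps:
E(m) = -½
N = I*√38 (N = √(-38 + 0) = √(-38) = I*√38 ≈ 6.1644*I)
R(F) = (-½ + I*√38)/(-68 + F) (R(F) = (-½ + I*√38)/(F - 68) = (-½ + I*√38)/(-68 + F))
(R(y(-4)) + 33252) + r = ((-½ + I*√38)/(-68 + 9) + 33252) + 6154 = ((-½ + I*√38)/(-59) + 33252) + 6154 = (-(-½ + I*√38)/59 + 33252) + 6154 = ((1/118 - I*√38/59) + 33252) + 6154 = (3923737/118 - I*√38/59) + 6154 = 4649909/118 - I*√38/59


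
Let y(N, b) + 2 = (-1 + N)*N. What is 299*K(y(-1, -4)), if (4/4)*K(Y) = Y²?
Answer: 0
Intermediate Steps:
y(N, b) = -2 + N*(-1 + N) (y(N, b) = -2 + (-1 + N)*N = -2 + N*(-1 + N))
K(Y) = Y²
299*K(y(-1, -4)) = 299*(-2 + (-1)² - 1*(-1))² = 299*(-2 + 1 + 1)² = 299*0² = 299*0 = 0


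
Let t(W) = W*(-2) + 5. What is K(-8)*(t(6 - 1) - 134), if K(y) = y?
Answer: 1112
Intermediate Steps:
t(W) = 5 - 2*W (t(W) = -2*W + 5 = 5 - 2*W)
K(-8)*(t(6 - 1) - 134) = -8*((5 - 2*(6 - 1)) - 134) = -8*((5 - 2*5) - 134) = -8*((5 - 10) - 134) = -8*(-5 - 134) = -8*(-139) = 1112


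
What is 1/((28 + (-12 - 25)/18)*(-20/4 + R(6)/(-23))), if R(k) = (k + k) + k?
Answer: -414/62111 ≈ -0.0066655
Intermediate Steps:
R(k) = 3*k (R(k) = 2*k + k = 3*k)
1/((28 + (-12 - 25)/18)*(-20/4 + R(6)/(-23))) = 1/((28 + (-12 - 25)/18)*(-20/4 + (3*6)/(-23))) = 1/((28 - 37*1/18)*(-20*1/4 + 18*(-1/23))) = 1/((28 - 37/18)*(-5 - 18/23)) = 1/((467/18)*(-133/23)) = 1/(-62111/414) = -414/62111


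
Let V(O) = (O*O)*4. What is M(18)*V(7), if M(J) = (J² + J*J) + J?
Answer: 130536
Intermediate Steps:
M(J) = J + 2*J² (M(J) = (J² + J²) + J = 2*J² + J = J + 2*J²)
V(O) = 4*O² (V(O) = O²*4 = 4*O²)
M(18)*V(7) = (18*(1 + 2*18))*(4*7²) = (18*(1 + 36))*(4*49) = (18*37)*196 = 666*196 = 130536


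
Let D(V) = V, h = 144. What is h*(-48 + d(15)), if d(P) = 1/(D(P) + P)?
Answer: -34536/5 ≈ -6907.2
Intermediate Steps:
d(P) = 1/(2*P) (d(P) = 1/(P + P) = 1/(2*P))
h*(-48 + d(15)) = 144*(-48 + (1/2)/15) = 144*(-48 + (1/2)*(1/15)) = 144*(-48 + 1/30) = 144*(-1439/30) = -34536/5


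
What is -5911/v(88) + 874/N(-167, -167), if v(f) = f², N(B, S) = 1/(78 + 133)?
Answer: 1428096105/7744 ≈ 1.8441e+5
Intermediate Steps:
N(B, S) = 1/211
-5911/v(88) + 874/N(-167, -167) = -5911/(88²) + 874/(1/211) = -5911/7744 + 874*211 = -5911*1/7744 + 184414 = -5911/7744 + 184414 = 1428096105/7744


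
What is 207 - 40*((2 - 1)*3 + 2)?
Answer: 7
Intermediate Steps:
207 - 40*((2 - 1)*3 + 2) = 207 - 40*(1*3 + 2) = 207 - 40*(3 + 2) = 207 - 40*5 = 207 - 200 = 7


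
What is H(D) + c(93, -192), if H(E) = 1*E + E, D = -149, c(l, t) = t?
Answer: -490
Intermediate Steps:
H(E) = 2*E (H(E) = E + E = 2*E)
H(D) + c(93, -192) = 2*(-149) - 192 = -298 - 192 = -490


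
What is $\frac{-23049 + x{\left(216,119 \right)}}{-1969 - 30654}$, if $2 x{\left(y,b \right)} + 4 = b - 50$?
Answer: $\frac{46033}{65246} \approx 0.70553$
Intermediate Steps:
$x{\left(y,b \right)} = -27 + \frac{b}{2}$ ($x{\left(y,b \right)} = -2 + \frac{b - 50}{2} = -2 + \frac{-50 + b}{2} = -2 + \left(-25 + \frac{b}{2}\right) = -27 + \frac{b}{2}$)
$\frac{-23049 + x{\left(216,119 \right)}}{-1969 - 30654} = \frac{-23049 + \left(-27 + \frac{1}{2} \cdot 119\right)}{-1969 - 30654} = \frac{-23049 + \left(-27 + \frac{119}{2}\right)}{-32623} = \left(-23049 + \frac{65}{2}\right) \left(- \frac{1}{32623}\right) = \left(- \frac{46033}{2}\right) \left(- \frac{1}{32623}\right) = \frac{46033}{65246}$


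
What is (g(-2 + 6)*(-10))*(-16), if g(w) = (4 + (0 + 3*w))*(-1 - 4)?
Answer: -12800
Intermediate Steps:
g(w) = -20 - 15*w (g(w) = (4 + 3*w)*(-5) = -20 - 15*w)
(g(-2 + 6)*(-10))*(-16) = ((-20 - 15*(-2 + 6))*(-10))*(-16) = ((-20 - 15*4)*(-10))*(-16) = ((-20 - 60)*(-10))*(-16) = -80*(-10)*(-16) = 800*(-16) = -12800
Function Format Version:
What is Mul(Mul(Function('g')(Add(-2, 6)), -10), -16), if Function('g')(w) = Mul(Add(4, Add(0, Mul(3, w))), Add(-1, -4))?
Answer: -12800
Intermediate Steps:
Function('g')(w) = Add(-20, Mul(-15, w)) (Function('g')(w) = Mul(Add(4, Mul(3, w)), -5) = Add(-20, Mul(-15, w)))
Mul(Mul(Function('g')(Add(-2, 6)), -10), -16) = Mul(Mul(Add(-20, Mul(-15, Add(-2, 6))), -10), -16) = Mul(Mul(Add(-20, Mul(-15, 4)), -10), -16) = Mul(Mul(Add(-20, -60), -10), -16) = Mul(Mul(-80, -10), -16) = Mul(800, -16) = -12800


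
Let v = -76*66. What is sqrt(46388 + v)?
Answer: 2*sqrt(10343) ≈ 203.40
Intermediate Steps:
v = -5016
sqrt(46388 + v) = sqrt(46388 - 5016) = sqrt(41372) = 2*sqrt(10343)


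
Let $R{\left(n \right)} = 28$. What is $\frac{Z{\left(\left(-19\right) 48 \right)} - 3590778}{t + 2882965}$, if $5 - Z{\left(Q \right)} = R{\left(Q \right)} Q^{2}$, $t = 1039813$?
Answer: $- \frac{26879605}{3922778} \approx -6.8522$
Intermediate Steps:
$Z{\left(Q \right)} = 5 - 28 Q^{2}$
$\frac{Z{\left(\left(-19\right) 48 \right)} - 3590778}{t + 2882965} = \frac{\left(5 - 28 \left(\left(-19\right) 48\right)^{2}\right) - 3590778}{1039813 + 2882965} = \frac{\left(5 - 28 \left(-912\right)^{2}\right) - 3590778}{3922778} = \left(\left(5 - 23288832\right) - 3590778\right) \frac{1}{3922778} = \left(-23288827 - 3590778\right) \frac{1}{3922778} = \left(-26879605\right) \frac{1}{3922778} = - \frac{26879605}{3922778}$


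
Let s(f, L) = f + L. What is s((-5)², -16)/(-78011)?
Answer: -9/78011 ≈ -0.00011537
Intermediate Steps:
s(f, L) = L + f
s((-5)², -16)/(-78011) = (-16 + (-5)²)/(-78011) = (-16 + 25)*(-1/78011) = 9*(-1/78011) = -9/78011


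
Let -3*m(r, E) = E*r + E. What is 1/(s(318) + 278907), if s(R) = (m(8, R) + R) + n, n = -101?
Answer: 1/278170 ≈ 3.5949e-6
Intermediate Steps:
m(r, E) = -E/3 - E*r/3 (m(r, E) = -(E*r + E)/3 = -(E + E*r)/3 = -E/3 - E*r/3)
s(R) = -101 - 2*R (s(R) = (-R*(1 + 8)/3 + R) - 101 = (-⅓*R*9 + R) - 101 = (-3*R + R) - 101 = -2*R - 101 = -101 - 2*R)
1/(s(318) + 278907) = 1/((-101 - 2*318) + 278907) = 1/((-101 - 636) + 278907) = 1/(-737 + 278907) = 1/278170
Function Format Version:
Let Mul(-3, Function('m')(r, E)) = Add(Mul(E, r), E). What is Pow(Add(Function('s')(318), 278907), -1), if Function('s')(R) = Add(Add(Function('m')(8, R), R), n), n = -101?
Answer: Rational(1, 278170) ≈ 3.5949e-6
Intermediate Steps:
Function('m')(r, E) = Add(Mul(Rational(-1, 3), E), Mul(Rational(-1, 3), E, r)) (Function('m')(r, E) = Mul(Rational(-1, 3), Add(Mul(E, r), E)) = Mul(Rational(-1, 3), Add(E, Mul(E, r))) = Add(Mul(Rational(-1, 3), E), Mul(Rational(-1, 3), E, r)))
Function('s')(R) = Add(-101, Mul(-2, R)) (Function('s')(R) = Add(Add(Mul(Rational(-1, 3), R, Add(1, 8)), R), -101) = Add(Add(Mul(Rational(-1, 3), R, 9), R), -101) = Add(Add(Mul(-3, R), R), -101) = Add(Mul(-2, R), -101) = Add(-101, Mul(-2, R)))
Pow(Add(Function('s')(318), 278907), -1) = Pow(Add(Add(-101, Mul(-2, 318)), 278907), -1) = Pow(Add(Add(-101, -636), 278907), -1) = Pow(Add(-737, 278907), -1) = Pow(278170, -1) = Rational(1, 278170)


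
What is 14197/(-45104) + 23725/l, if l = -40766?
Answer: -824423651/919354832 ≈ -0.89674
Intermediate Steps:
14197/(-45104) + 23725/l = 14197/(-45104) + 23725/(-40766) = 14197*(-1/45104) + 23725*(-1/40766) = -14197/45104 - 23725/40766 = -824423651/919354832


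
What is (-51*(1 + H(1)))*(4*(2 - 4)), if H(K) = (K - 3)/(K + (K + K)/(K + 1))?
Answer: 0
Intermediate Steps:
H(K) = (-3 + K)/(K + 2*K/(1 + K)) (H(K) = (-3 + K)/(K + (2*K)/(1 + K)) = (-3 + K)/(K + 2*K/(1 + K)))
(-51*(1 + H(1)))*(4*(2 - 4)) = (-51*(1 + (-3 + 1² - 2*1)/(1*(3 + 1))))*(4*(2 - 4)) = (-51*(1 + 1*(-3 + 1 - 2)/4))*(4*(-2)) = -51*(1 + 1*(¼)*(-4))*(-8) = -51*(1 - 1)*(-8) = -51*0*(-8) = -17*0*(-8) = 0*(-8) = 0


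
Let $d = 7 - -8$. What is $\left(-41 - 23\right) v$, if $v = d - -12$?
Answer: $-1728$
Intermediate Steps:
$d = 15$ ($d = 7 + 8 = 15$)
$v = 27$ ($v = 15 - -12 = 15 + 12 = 27$)
$\left(-41 - 23\right) v = \left(-41 - 23\right) 27 = \left(-64\right) 27 = -1728$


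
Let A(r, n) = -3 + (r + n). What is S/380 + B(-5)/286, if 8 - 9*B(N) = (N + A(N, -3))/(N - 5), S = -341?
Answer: -437651/489060 ≈ -0.89488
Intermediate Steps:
A(r, n) = -3 + n + r (A(r, n) = -3 + (n + r) = -3 + n + r)
B(N) = 8/9 - (-6 + 2*N)/(9*(-5 + N)) (B(N) = 8/9 - (N + (-3 - 3 + N))/(9*(N - 5)) = 8/9 - (N + (-6 + N))/(9*(-5 + N)) = 8/9 - (-6 + 2*N)/(9*(-5 + N)))
S/380 + B(-5)/286 = -341/380 + (2*(-17 + 3*(-5))/(9*(-5 - 5)))/286 = -341*1/380 + ((2/9)*(-17 - 15)/(-10))*(1/286) = -341/380 + ((2/9)*(-1/10)*(-32))*(1/286) = -341/380 + (32/45)*(1/286) = -341/380 + 16/6435 = -437651/489060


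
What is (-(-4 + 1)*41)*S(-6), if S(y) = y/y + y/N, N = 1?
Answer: -615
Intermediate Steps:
S(y) = 1 + y (S(y) = y/y + y/1 = 1 + y*1 = 1 + y)
(-(-4 + 1)*41)*S(-6) = (-(-4 + 1)*41)*(1 - 6) = (-1*(-3)*41)*(-5) = (3*41)*(-5) = 123*(-5) = -615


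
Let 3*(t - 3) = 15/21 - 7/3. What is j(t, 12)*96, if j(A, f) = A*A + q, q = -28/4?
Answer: -120256/1323 ≈ -90.896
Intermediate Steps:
t = 155/63 (t = 3 + (15/21 - 7/3)/3 = 3 + (15*(1/21) - 7*⅓)/3 = 3 + (5/7 - 7/3)/3 = 3 + (⅓)*(-34/21) = 3 - 34/63 = 155/63 ≈ 2.4603)
q = -7 (q = -28*¼ = -7)
j(A, f) = -7 + A² (j(A, f) = A*A - 7 = A² - 7 = -7 + A²)
j(t, 12)*96 = (-7 + (155/63)²)*96 = (-7 + 24025/3969)*96 = -3758/3969*96 = -120256/1323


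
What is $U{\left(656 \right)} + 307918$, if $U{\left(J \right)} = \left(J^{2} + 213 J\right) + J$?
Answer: $878638$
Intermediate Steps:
$U{\left(J \right)} = J^{2} + 214 J$
$U{\left(656 \right)} + 307918 = 656 \left(214 + 656\right) + 307918 = 656 \cdot 870 + 307918 = 570720 + 307918 = 878638$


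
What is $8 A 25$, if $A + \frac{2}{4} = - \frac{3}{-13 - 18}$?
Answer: $- \frac{2500}{31} \approx -80.645$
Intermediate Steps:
$A = - \frac{25}{62}$ ($A = - \frac{1}{2} - \frac{3}{-13 - 18} = - \frac{1}{2} - \frac{3}{-31} = - \frac{1}{2} - - \frac{3}{31} = - \frac{1}{2} + \frac{3}{31} = - \frac{25}{62} \approx -0.40323$)
$8 A 25 = 8 \left(- \frac{25}{62}\right) 25 = \left(- \frac{100}{31}\right) 25 = - \frac{2500}{31}$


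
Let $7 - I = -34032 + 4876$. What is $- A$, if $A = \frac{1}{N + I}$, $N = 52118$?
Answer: $- \frac{1}{81281} \approx -1.2303 \cdot 10^{-5}$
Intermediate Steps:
$I = 29163$ ($I = 7 - \left(-34032 + 4876\right) = 7 - -29156 = 7 + 29156 = 29163$)
$A = \frac{1}{81281}$ ($A = \frac{1}{52118 + 29163} = \frac{1}{81281} \approx 1.2303 \cdot 10^{-5}$)
$- A = \left(-1\right) \frac{1}{81281} = - \frac{1}{81281}$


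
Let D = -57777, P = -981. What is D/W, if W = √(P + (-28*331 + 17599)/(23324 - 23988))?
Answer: 38518*I*√109512690/219905 ≈ 1833.0*I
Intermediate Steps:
W = I*√109512690/332 (W = √(-981 + (-28*331 + 17599)/(23324 - 23988)) = √(-981 + (-9268 + 17599)/(-664)) = √(-981 + 8331*(-1/664)) = √(-981 - 8331/664) = √(-659715/664) = I*√109512690/332 ≈ 31.521*I)
D/W = -57777*(-2*I*√109512690/659715) = -(-38518)*I*√109512690/219905 = 38518*I*√109512690/219905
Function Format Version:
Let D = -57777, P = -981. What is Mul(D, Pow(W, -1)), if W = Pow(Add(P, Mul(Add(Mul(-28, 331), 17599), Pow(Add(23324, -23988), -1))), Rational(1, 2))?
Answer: Mul(Rational(38518, 219905), I, Pow(109512690, Rational(1, 2))) ≈ Mul(1833.0, I)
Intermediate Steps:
W = Mul(Rational(1, 332), I, Pow(109512690, Rational(1, 2))) (W = Pow(Add(-981, Mul(Add(Mul(-28, 331), 17599), Pow(Add(23324, -23988), -1))), Rational(1, 2)) = Pow(Add(-981, Mul(Add(-9268, 17599), Pow(-664, -1))), Rational(1, 2)) = Pow(Add(-981, Mul(8331, Rational(-1, 664))), Rational(1, 2)) = Pow(Add(-981, Rational(-8331, 664)), Rational(1, 2)) = Pow(Rational(-659715, 664), Rational(1, 2)) = Mul(Rational(1, 332), I, Pow(109512690, Rational(1, 2))) ≈ Mul(31.521, I))
Mul(D, Pow(W, -1)) = Mul(-57777, Pow(Mul(Rational(1, 332), I, Pow(109512690, Rational(1, 2))), -1)) = Mul(-57777, Mul(Rational(-2, 659715), I, Pow(109512690, Rational(1, 2)))) = Mul(Rational(38518, 219905), I, Pow(109512690, Rational(1, 2)))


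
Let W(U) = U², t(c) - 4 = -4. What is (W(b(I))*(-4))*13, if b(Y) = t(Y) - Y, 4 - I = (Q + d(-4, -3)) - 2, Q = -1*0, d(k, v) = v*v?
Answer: -468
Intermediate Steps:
d(k, v) = v²
Q = 0
t(c) = 0 (t(c) = 4 - 4 = 0)
I = -3 (I = 4 - ((0 + (-3)²) - 2) = 4 - ((0 + 9) - 2) = 4 - (9 - 2) = 4 - 1*7 = 4 - 7 = -3)
b(Y) = -Y (b(Y) = 0 - Y = -Y)
(W(b(I))*(-4))*13 = ((-1*(-3))²*(-4))*13 = (3²*(-4))*13 = (9*(-4))*13 = -36*13 = -468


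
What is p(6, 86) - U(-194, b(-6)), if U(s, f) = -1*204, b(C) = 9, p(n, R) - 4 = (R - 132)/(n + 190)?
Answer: 20361/98 ≈ 207.77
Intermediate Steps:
p(n, R) = 4 + (-132 + R)/(190 + n) (p(n, R) = 4 + (R - 132)/(n + 190) = 4 + (-132 + R)/(190 + n))
U(s, f) = -204
p(6, 86) - U(-194, b(-6)) = (628 + 86 + 4*6)/(190 + 6) - 1*(-204) = (628 + 86 + 24)/196 + 204 = (1/196)*738 + 204 = 369/98 + 204 = 20361/98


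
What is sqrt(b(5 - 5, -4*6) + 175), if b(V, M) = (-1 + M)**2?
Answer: 20*sqrt(2) ≈ 28.284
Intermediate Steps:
sqrt(b(5 - 5, -4*6) + 175) = sqrt((-1 - 4*6)**2 + 175) = sqrt((-1 - 24)**2 + 175) = sqrt((-25)**2 + 175) = sqrt(625 + 175) = sqrt(800) = 20*sqrt(2)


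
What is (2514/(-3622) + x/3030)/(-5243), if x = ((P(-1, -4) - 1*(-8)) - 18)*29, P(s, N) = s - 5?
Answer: 2324507/14385035595 ≈ 0.00016159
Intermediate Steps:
P(s, N) = -5 + s
x = -464 (x = (((-5 - 1) - 1*(-8)) - 18)*29 = ((-6 + 8) - 18)*29 = (2 - 18)*29 = -16*29 = -464)
(2514/(-3622) + x/3030)/(-5243) = (2514/(-3622) - 464/3030)/(-5243) = (2514*(-1/3622) - 464*1/3030)*(-1/5243) = (-1257/1811 - 232/1515)*(-1/5243) = -2324507/2743665*(-1/5243) = 2324507/14385035595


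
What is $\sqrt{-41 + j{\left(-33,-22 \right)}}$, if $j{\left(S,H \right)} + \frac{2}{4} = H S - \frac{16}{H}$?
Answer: $\frac{15 \sqrt{1474}}{22} \approx 26.177$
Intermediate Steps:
$j{\left(S,H \right)} = - \frac{1}{2} - \frac{16}{H} + H S$ ($j{\left(S,H \right)} = - \frac{1}{2} + \left(H S - \frac{16}{H}\right) = - \frac{1}{2} + \left(- \frac{16}{H} + H S\right) = - \frac{1}{2} - \frac{16}{H} + H S$)
$\sqrt{-41 + j{\left(-33,-22 \right)}} = \sqrt{-41 - \left(- \frac{1451}{2} - \frac{8}{11}\right)} = \sqrt{-41 - - \frac{15977}{22}} = \sqrt{-41 + \left(- \frac{1}{2} + \frac{8}{11} + 726\right)} = \sqrt{-41 + \frac{15977}{22}} = \sqrt{\frac{15075}{22}} = \frac{15 \sqrt{1474}}{22}$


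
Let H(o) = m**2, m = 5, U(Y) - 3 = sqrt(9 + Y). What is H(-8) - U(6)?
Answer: 22 - sqrt(15) ≈ 18.127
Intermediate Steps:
U(Y) = 3 + sqrt(9 + Y)
H(o) = 25 (H(o) = 5**2 = 25)
H(-8) - U(6) = 25 - (3 + sqrt(9 + 6)) = 25 - (3 + sqrt(15)) = 25 + (-3 - sqrt(15)) = 22 - sqrt(15)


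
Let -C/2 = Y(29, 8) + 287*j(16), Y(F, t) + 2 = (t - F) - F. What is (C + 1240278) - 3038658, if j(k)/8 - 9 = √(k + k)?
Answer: -1839604 - 18368*√2 ≈ -1.8656e+6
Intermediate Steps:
Y(F, t) = -2 + t - 2*F (Y(F, t) = -2 + ((t - F) - F) = -2 + (t - 2*F) = -2 + t - 2*F)
j(k) = 72 + 8*√2*√k (j(k) = 72 + 8*√(k + k) = 72 + 8*√(2*k) = 72 + 8*(√2*√k) = 72 + 8*√2*√k)
C = -41224 - 18368*√2 (C = -2*((-2 + 8 - 2*29) + 287*(72 + 8*√2*√16)) = -2*((-2 + 8 - 58) + 287*(72 + 8*√2*4)) = -2*(-52 + 287*(72 + 32*√2)) = -2*(-52 + (20664 + 9184*√2)) = -2*(20612 + 9184*√2) = -41224 - 18368*√2 ≈ -67200.)
(C + 1240278) - 3038658 = ((-41224 - 18368*√2) + 1240278) - 3038658 = (1199054 - 18368*√2) - 3038658 = -1839604 - 18368*√2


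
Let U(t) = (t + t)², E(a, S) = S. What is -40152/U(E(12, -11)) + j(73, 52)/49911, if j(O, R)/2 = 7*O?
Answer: -500882956/6039231 ≈ -82.938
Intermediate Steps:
j(O, R) = 14*O (j(O, R) = 2*(7*O) = 14*O)
U(t) = 4*t² (U(t) = (2*t)² = 4*t²)
-40152/U(E(12, -11)) + j(73, 52)/49911 = -40152/(4*(-11)²) + (14*73)/49911 = -40152/(4*121) + 1022*(1/49911) = -40152/484 + 1022/49911 = -40152*1/484 + 1022/49911 = -10038/121 + 1022/49911 = -500882956/6039231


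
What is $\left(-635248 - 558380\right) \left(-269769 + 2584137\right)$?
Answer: $-2762494447104$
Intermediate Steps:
$\left(-635248 - 558380\right) \left(-269769 + 2584137\right) = \left(-1193628\right) 2314368 = -2762494447104$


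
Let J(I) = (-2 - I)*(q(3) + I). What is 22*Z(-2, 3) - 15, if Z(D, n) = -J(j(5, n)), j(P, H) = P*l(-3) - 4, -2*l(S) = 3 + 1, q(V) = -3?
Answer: 4473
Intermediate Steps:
l(S) = -2 (l(S) = -(3 + 1)/2 = -1/2*4 = -2)
j(P, H) = -4 - 2*P (j(P, H) = P*(-2) - 4 = -2*P - 4 = -4 - 2*P)
J(I) = (-3 + I)*(-2 - I) (J(I) = (-2 - I)*(-3 + I) = (-3 + I)*(-2 - I))
Z(D, n) = 204 (Z(D, n) = -(6 + (-4 - 2*5) - (-4 - 2*5)**2) = -(6 + (-4 - 10) - (-4 - 10)**2) = -(6 - 14 - 1*(-14)**2) = -(6 - 14 - 1*196) = -(6 - 14 - 196) = -1*(-204) = 204)
22*Z(-2, 3) - 15 = 22*204 - 15 = 4488 - 15 = 4473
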